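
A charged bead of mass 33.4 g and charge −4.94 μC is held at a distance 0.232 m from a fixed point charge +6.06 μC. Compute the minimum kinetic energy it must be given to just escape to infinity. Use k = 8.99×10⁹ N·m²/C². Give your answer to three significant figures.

To just escape, total mechanical energy must reach zero at infinity: ½mv²_min + U = 0, so ½mv²_min = −U = |kQq|/r.
|U| = |kQq|/r = (8.99×10⁹ N·m²/C²)(6.06×10⁻⁶)(4.94×10⁻⁶)/(0.232) = 1.16 J.

1.16 J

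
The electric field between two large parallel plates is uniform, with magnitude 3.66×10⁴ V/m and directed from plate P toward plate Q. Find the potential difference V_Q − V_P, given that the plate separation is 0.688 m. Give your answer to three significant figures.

-2.52×10⁴ V

In a uniform field, potential decreases in the direction of E: ΔV = −E·d for a displacement d parallel to E.
Going from P to Q is a displacement of 0.688 m along the field, so V_Q − V_P = −Ed = -2.52×10⁴ V.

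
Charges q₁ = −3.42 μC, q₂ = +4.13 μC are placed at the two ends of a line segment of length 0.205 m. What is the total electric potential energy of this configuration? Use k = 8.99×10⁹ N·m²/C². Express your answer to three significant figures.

The assembly work is the sum of pairwise potential energies, U = Σ_{i<j} kqᵢqⱼ/rᵢⱼ.
The separation is r = 0.205 m.
U = (-0.619) = -0.619 J.

-0.619 J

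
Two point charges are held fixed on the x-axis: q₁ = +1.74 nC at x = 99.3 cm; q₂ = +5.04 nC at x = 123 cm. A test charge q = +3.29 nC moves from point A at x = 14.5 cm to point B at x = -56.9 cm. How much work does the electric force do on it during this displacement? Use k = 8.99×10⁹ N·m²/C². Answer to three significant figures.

The work done by the electric force is W_field = −ΔU = −q(V_B − V_A) = q(V_A − V_B).
At A: distances to the source charges are 0.848 m, 1.08 m; V_A = Σ kqᵢ/rᵢ = 60.2 V.
At B: distances to the source charges are 1.56 m, 1.80 m; V_B = Σ kqᵢ/rᵢ = 35.2 V.
ΔV = V_B − V_A = -25.0 V.
W_field = −qΔV = −(3.29×10⁻⁹ C)(-25.0 V) = 8.23×10⁻⁸ J.

8.23×10⁻⁸ J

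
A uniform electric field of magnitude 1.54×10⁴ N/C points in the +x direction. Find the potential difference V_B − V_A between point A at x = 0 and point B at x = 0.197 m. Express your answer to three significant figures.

In a uniform field, potential decreases in the direction of E: V_B − V_A = −E·Δx.
V_B − V_A = −(1.54×10⁴ V/m)(0.197 m) = -3030 V.

-3030 V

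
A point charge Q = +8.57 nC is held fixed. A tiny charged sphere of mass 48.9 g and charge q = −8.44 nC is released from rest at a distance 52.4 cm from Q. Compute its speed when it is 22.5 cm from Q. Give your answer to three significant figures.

Only the electrostatic force acts, so mechanical energy is conserved: ½mv² = U₁ − U₂ = kQq(1/r₁ − 1/r₂).
U₁ − U₂ = (8.99×10⁹ N·m²/C²)(8.57×10⁻⁹ C)(-8.44×10⁻⁹ C)(1/0.524 − 1/0.225) = 1.65×10⁻⁶ J.
v = √(2·1.65×10⁻⁶/0.0489) = 8.21×10⁻³ m/s.

8.21×10⁻³ m/s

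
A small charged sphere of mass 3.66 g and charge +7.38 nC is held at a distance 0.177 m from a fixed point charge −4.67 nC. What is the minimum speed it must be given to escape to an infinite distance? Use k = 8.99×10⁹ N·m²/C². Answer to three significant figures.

0.0309 m/s

To just escape, total mechanical energy must reach zero at infinity: ½mv²_min + U = 0, so ½mv²_min = −U = |kQq|/r.
|U| = |kQq|/r = (8.99×10⁹ N·m²/C²)(4.67×10⁻⁹)(7.38×10⁻⁹)/(0.177) = 1.75×10⁻⁶ J.
v_min = √(2|U|/m) = √(2·1.75×10⁻⁶/3.66×10⁻³) = 0.0309 m/s.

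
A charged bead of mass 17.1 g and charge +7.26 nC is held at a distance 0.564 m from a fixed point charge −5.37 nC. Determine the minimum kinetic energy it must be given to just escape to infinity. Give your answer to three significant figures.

To just escape, total mechanical energy must reach zero at infinity: ½mv²_min + U = 0, so ½mv²_min = −U = |kQq|/r.
|U| = |kQq|/r = (8.99×10⁹ N·m²/C²)(5.37×10⁻⁹)(7.26×10⁻⁹)/(0.564) = 6.21×10⁻⁷ J.

6.21×10⁻⁷ J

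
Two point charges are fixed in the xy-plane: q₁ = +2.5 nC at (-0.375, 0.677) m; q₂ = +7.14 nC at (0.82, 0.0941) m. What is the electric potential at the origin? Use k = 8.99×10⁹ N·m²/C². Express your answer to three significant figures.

107 V

The total potential is the scalar sum of each charge's contribution, V = Σ kqᵢ/rᵢ.
Distances from the field point to each charge: r₁ = 0.774 m, r₂ = 0.825 m.
V = k[(2.50×10⁻⁹)/(0.774) + (7.14×10⁻⁹)/(0.825)] = 107 V.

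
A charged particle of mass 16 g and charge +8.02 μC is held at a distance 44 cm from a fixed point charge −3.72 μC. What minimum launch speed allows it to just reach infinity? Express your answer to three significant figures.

To just escape, total mechanical energy must reach zero at infinity: ½mv²_min + U = 0, so ½mv²_min = −U = |kQq|/r.
|U| = |kQq|/r = (8.99×10⁹ N·m²/C²)(3.72×10⁻⁶)(8.02×10⁻⁶)/(0.440) = 0.610 J.
v_min = √(2|U|/m) = √(2·0.610/0.0160) = 8.73 m/s.

8.73 m/s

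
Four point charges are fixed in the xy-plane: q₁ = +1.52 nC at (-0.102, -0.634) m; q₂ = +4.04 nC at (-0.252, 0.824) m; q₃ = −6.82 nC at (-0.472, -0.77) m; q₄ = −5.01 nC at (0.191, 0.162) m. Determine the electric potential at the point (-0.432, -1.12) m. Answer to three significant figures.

-164 V

The total potential is the scalar sum of each charge's contribution, V = Σ kqᵢ/rᵢ.
Distances from the field point to each charge: r₁ = 0.587 m, r₂ = 1.95 m, r₃ = 0.352 m, r₄ = 1.43 m.
V = k[(1.52×10⁻⁹)/(0.587) + (4.04×10⁻⁹)/(1.95) + (-6.82×10⁻⁹)/(0.352) + (-5.01×10⁻⁹)/(1.43)] = -164 V.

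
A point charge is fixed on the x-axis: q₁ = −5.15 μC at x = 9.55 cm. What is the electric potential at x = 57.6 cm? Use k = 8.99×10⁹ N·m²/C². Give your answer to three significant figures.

Electric potential is a scalar, so the contributions from each charge add algebraically: V = Σ kqᵢ/rᵢ.
V = k[(-5.15×10⁻⁶)/(0.481)] = -9.64×10⁴ V.

-9.64×10⁴ V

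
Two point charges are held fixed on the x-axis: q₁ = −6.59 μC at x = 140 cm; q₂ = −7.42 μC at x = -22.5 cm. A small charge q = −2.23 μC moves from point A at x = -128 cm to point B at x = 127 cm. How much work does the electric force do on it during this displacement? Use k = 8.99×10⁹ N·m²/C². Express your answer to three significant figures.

The work done by the electric force is W_field = −ΔU = −q(V_B − V_A) = q(V_A − V_B).
At A: distances to the source charges are 2.68 m, 1.05 m; V_A = Σ kqᵢ/rᵢ = -8.53×10⁴ V.
At B: distances to the source charges are 0.130 m, 1.50 m; V_B = Σ kqᵢ/rᵢ = -5.00×10⁵ V.
ΔV = V_B − V_A = -4.15×10⁵ V.
W_field = −qΔV = −(-2.23×10⁻⁶ C)(-4.15×10⁵ V) = -0.925 J.

-0.925 J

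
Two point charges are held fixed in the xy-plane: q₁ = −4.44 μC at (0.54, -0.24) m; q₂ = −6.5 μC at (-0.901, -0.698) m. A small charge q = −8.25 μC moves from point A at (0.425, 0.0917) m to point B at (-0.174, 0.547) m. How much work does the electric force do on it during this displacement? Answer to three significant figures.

The work done by the electric force is W_field = −ΔU = −q(V_B − V_A) = q(V_A − V_B).
At A: distances to the source charges are 0.351 m, 1.54 m; V_A = Σ kqᵢ/rᵢ = -1.52×10⁵ V.
At B: distances to the source charges are 1.06 m, 1.44 m; V_B = Σ kqᵢ/rᵢ = -7.81×10⁴ V.
ΔV = V_B − V_A = 7.35×10⁴ V.
W_field = −qΔV = −(-8.25×10⁻⁶ C)(7.35×10⁴ V) = 0.606 J.

0.606 J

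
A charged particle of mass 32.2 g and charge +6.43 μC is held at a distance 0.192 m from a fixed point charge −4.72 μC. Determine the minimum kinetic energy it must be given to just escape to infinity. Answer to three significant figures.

1.42 J

To just escape, total mechanical energy must reach zero at infinity: ½mv²_min + U = 0, so ½mv²_min = −U = |kQq|/r.
|U| = |kQq|/r = (8.99×10⁹ N·m²/C²)(4.72×10⁻⁶)(6.43×10⁻⁶)/(0.192) = 1.42 J.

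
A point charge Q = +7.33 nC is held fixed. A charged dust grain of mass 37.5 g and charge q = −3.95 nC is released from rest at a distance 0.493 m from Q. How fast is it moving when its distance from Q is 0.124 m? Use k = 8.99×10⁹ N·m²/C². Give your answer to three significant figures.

9.15×10⁻³ m/s

Only the electrostatic force acts, so mechanical energy is conserved: ½mv² = U₁ − U₂ = kQq(1/r₁ − 1/r₂).
U₁ − U₂ = (8.99×10⁹ N·m²/C²)(7.33×10⁻⁹ C)(-3.95×10⁻⁹ C)(1/0.493 − 1/0.124) = 1.57×10⁻⁶ J.
v = √(2·1.57×10⁻⁶/0.0375) = 9.15×10⁻³ m/s.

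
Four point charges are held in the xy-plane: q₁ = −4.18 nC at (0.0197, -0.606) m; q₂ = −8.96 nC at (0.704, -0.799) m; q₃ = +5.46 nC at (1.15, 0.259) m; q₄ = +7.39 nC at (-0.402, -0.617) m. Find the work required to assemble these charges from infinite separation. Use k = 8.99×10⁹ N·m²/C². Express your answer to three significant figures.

The assembly work is the sum of pairwise potential energies, U = Σ_{i<j} kqᵢqⱼ/rᵢⱼ.
Pair separations: r₁₂ = 0.711 m, r₁₃ = 1.42 m, r₁₄ = 0.422 m, r₂₃ = 1.15 m, r₂₄ = 1.12 m, r₃₄ = 1.78 m.
Summing all 6 pair terms gives U = -1.04×10⁻⁶ J.

-1.04×10⁻⁶ J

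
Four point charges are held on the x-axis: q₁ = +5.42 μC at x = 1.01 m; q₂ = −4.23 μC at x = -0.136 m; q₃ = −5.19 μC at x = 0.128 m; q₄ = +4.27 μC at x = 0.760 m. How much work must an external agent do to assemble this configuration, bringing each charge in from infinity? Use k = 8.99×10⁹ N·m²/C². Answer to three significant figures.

The assembly work is the sum of pairwise potential energies, U = Σ_{i<j} kqᵢqⱼ/rᵢⱼ.
Pair separations: r₁₂ = 1.15 m, r₁₃ = 0.882 m, r₁₄ = 0.250 m, r₂₃ = 0.264 m, r₂₄ = 0.896 m, r₃₄ = 0.632 m.
Summing all 6 pair terms gives U = 0.617 J.

0.617 J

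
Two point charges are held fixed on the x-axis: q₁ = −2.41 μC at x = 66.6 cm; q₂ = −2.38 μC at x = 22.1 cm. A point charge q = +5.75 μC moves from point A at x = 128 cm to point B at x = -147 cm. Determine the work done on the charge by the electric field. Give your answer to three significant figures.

-0.188 J

The work done by the electric force is W_field = −ΔU = −q(V_B − V_A) = q(V_A − V_B).
At A: distances to the source charges are 0.614 m, 1.06 m; V_A = Σ kqᵢ/rᵢ = -5.55×10⁴ V.
At B: distances to the source charges are 2.14 m, 1.69 m; V_B = Σ kqᵢ/rᵢ = -2.28×10⁴ V.
ΔV = V_B − V_A = 3.27×10⁴ V.
W_field = −qΔV = −(5.75×10⁻⁶ C)(3.27×10⁴ V) = -0.188 J.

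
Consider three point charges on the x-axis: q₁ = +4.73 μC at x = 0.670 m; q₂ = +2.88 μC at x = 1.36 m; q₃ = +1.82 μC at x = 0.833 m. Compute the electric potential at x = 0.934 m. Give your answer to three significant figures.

Electric potential is a scalar, so the contributions from each charge add algebraically: V = Σ kqᵢ/rᵢ.
Distances from the field point to each charge: r₁ = 0.264 m, r₂ = 0.426 m, r₃ = 0.101 m.
V = k[(4.73×10⁻⁶)/(0.264) + (2.88×10⁻⁶)/(0.426) + (1.82×10⁻⁶)/(0.101)] = 3.84×10⁵ V.

3.84×10⁵ V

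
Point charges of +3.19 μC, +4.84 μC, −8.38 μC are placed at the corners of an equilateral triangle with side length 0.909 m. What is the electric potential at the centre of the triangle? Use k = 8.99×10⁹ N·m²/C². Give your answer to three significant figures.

The total potential is the scalar sum of each charge's contribution, V = Σ kqᵢ/rᵢ.
The distance from each vertex to the centroid is a/√3 = 0.525 m.
V = k[(3.19×10⁻⁶)/(0.525) + (4.84×10⁻⁶)/(0.525) + (-8.38×10⁻⁶)/(0.525)] = -6000 V.

-6000 V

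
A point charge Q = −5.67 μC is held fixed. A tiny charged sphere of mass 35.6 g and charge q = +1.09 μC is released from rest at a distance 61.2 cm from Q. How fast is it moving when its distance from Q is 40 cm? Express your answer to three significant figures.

Only the electrostatic force acts, so mechanical energy is conserved: ½mv² = U₁ − U₂ = kQq(1/r₁ − 1/r₂).
U₁ − U₂ = (8.99×10⁹ N·m²/C²)(-5.67×10⁻⁶ C)(1.09×10⁻⁶ C)(1/0.612 − 1/0.400) = 0.0481 J.
v = √(2·0.0481/0.0356) = 1.64 m/s.

1.64 m/s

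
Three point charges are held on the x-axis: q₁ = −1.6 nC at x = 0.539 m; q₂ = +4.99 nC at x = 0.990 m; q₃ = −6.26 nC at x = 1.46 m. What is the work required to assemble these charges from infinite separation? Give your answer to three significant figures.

-6.59×10⁻⁷ J

The assembly work is the sum of pairwise potential energies, U = Σ_{i<j} kqᵢqⱼ/rᵢⱼ.
Pair separations: r₁₂ = 0.451 m, r₁₃ = 0.921 m, r₂₃ = 0.470 m.
U = (-1.59×10⁻⁷) + (9.78×10⁻⁸) + (-5.97×10⁻⁷) = -6.59×10⁻⁷ J.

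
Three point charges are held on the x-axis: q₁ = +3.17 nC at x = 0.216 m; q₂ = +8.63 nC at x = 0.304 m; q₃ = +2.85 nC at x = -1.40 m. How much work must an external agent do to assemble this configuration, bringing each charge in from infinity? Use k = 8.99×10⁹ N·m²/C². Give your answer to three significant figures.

The work to assemble the configuration equals its total potential energy, U = Σ kqᵢqⱼ/rᵢⱼ over all pairs.
Pair separations: r₁₂ = 0.0880 m, r₁₃ = 1.62 m, r₂₃ = 1.70 m.
U = (2.79×10⁻⁶) + (5.03×10⁻⁸) + (1.30×10⁻⁷) = 2.97×10⁻⁶ J.

2.97×10⁻⁶ J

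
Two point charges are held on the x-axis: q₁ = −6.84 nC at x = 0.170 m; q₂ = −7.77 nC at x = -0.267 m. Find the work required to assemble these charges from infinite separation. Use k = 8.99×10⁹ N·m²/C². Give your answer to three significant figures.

1.09×10⁻⁶ J

The assembly work is the sum of pairwise potential energies, U = Σ_{i<j} kqᵢqⱼ/rᵢⱼ.
Pair separations: r₁₂ = 0.437 m.
U = (1.09×10⁻⁶) = 1.09×10⁻⁶ J.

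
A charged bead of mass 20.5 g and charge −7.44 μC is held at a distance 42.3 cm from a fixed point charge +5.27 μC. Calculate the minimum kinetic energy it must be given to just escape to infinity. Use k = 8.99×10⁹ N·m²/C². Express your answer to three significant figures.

To just escape, total mechanical energy must reach zero at infinity: ½mv²_min + U = 0, so ½mv²_min = −U = |kQq|/r.
|U| = |kQq|/r = (8.99×10⁹ N·m²/C²)(5.27×10⁻⁶)(7.44×10⁻⁶)/(0.423) = 0.833 J.

0.833 J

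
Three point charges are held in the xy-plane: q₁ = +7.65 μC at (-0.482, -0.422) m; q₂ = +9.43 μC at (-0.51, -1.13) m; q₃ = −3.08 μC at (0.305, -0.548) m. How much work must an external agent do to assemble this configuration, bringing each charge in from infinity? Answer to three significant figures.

The assembly work is the sum of pairwise potential energies, U = Σ_{i<j} kqᵢqⱼ/rᵢⱼ.
Pair separations: r₁₂ = 0.709 m, r₁₃ = 0.797 m, r₂₃ = 1.00 m.
U = (0.915) + (-0.266) + (-0.261) = 0.389 J.

0.389 J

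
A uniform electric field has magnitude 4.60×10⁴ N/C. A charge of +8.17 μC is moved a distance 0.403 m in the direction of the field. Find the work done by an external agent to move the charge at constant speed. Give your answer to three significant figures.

-0.151 J

The potential change for a displacement 0.403 m in the direction of the field is ΔV = −Ed = -1.85×10⁴ V.
W_ext = qΔV = -0.151 J.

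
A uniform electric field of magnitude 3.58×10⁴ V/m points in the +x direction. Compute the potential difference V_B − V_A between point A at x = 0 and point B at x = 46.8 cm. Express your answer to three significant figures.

In a uniform field, potential decreases in the direction of E: V_B − V_A = −E·Δx.
V_B − V_A = −(3.58×10⁴ V/m)(0.468 m) = -1.68×10⁴ V.

-1.68×10⁴ V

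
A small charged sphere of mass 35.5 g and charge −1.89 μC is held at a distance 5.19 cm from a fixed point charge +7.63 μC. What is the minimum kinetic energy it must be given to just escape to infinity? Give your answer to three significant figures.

2.50 J

To just escape, total mechanical energy must reach zero at infinity: ½mv²_min + U = 0, so ½mv²_min = −U = |kQq|/r.
|U| = |kQq|/r = (8.99×10⁹ N·m²/C²)(7.63×10⁻⁶)(1.89×10⁻⁶)/(0.0519) = 2.50 J.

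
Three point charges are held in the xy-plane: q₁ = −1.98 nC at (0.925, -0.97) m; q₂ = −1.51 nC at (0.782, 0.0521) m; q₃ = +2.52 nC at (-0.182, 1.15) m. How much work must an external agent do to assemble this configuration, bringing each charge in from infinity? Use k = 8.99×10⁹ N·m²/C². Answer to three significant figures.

The work to assemble the configuration equals its total potential energy, U = Σ kqᵢqⱼ/rᵢⱼ over all pairs.
Pair separations: r₁₂ = 1.03 m, r₁₃ = 2.39 m, r₂₃ = 1.46 m.
U = (2.60×10⁻⁸) + (-1.88×10⁻⁸) + (-2.34×10⁻⁸) = -1.61×10⁻⁸ J.

-1.61×10⁻⁸ J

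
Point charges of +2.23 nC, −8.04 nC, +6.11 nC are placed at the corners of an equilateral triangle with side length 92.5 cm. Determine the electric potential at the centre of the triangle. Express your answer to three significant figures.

5.05 V

Electric potential is a scalar, so the contributions from each charge add algebraically: V = Σ kqᵢ/rᵢ.
The distance from each vertex to the centroid is a/√3 = 0.534 m.
V = k[(2.23×10⁻⁹)/(0.534) + (-8.04×10⁻⁹)/(0.534) + (6.11×10⁻⁹)/(0.534)] = 5.05 V.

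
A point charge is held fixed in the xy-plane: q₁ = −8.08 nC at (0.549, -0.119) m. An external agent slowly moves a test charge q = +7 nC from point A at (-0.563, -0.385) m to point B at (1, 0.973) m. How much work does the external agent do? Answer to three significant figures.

1.43×10⁻⁸ J

For quasistatic motion the external work equals the change in potential energy: W_ext = qΔV = q(V_B − V_A).
At A: distance to the source charge is 1.14 m; V_A = kq₁/r = -63.5 V.
At B: distance to the source charge is 1.18 m; V_B = kq₁/r = -61.5 V.
ΔV = V_B − V_A = 2.05 V.
W_ext = qΔV = (7.00×10⁻⁹ C)(2.05 V) = 1.43×10⁻⁸ J.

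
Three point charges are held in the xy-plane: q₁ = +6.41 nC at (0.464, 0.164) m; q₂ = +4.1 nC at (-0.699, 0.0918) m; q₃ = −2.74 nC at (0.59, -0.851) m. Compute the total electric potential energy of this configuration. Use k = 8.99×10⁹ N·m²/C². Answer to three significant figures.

-1.49×10⁻⁸ J

The assembly work is the sum of pairwise potential energies, U = Σ_{i<j} kqᵢqⱼ/rᵢⱼ.
Pair separations: r₁₂ = 1.17 m, r₁₃ = 1.02 m, r₂₃ = 1.60 m.
U = (2.03×10⁻⁷) + (-1.54×10⁻⁷) + (-6.32×10⁻⁸) = -1.49×10⁻⁸ J.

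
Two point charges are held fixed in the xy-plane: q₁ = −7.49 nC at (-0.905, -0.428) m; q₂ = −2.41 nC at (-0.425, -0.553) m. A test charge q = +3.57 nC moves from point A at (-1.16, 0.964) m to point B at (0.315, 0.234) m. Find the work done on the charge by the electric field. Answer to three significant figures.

The work done by the electric force is W_field = −ΔU = −q(V_B − V_A) = q(V_A − V_B).
At A: distances to the source charges are 1.42 m, 1.69 m; V_A = Σ kqᵢ/rᵢ = -60.4 V.
At B: distances to the source charges are 1.39 m, 1.08 m; V_B = Σ kqᵢ/rᵢ = -68.6 V.
ΔV = V_B − V_A = -8.13 V.
W_field = −qΔV = −(3.57×10⁻⁹ C)(-8.13 V) = 2.90×10⁻⁸ J.

2.90×10⁻⁸ J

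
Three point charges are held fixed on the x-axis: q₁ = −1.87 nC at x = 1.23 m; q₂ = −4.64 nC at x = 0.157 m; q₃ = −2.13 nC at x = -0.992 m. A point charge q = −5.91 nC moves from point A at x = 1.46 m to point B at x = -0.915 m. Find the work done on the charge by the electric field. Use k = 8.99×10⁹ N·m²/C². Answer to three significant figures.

The work done by the electric force is W_field = −ΔU = −q(V_B − V_A) = q(V_A − V_B).
At A: distances to the source charges are 0.230 m, 1.30 m, 2.45 m; V_A = Σ kqᵢ/rᵢ = -113 V.
At B: distances to the source charges are 2.15 m, 1.07 m, 0.0770 m; V_B = Σ kqᵢ/rᵢ = -295 V.
ΔV = V_B − V_A = -183 V.
W_field = −qΔV = −(-5.91×10⁻⁹ C)(-183 V) = -1.08×10⁻⁶ J.

-1.08×10⁻⁶ J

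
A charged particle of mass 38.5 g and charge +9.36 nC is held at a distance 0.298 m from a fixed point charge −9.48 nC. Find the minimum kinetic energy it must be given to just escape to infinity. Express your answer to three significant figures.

To just escape, total mechanical energy must reach zero at infinity: ½mv²_min + U = 0, so ½mv²_min = −U = |kQq|/r.
|U| = |kQq|/r = (8.99×10⁹ N·m²/C²)(9.48×10⁻⁹)(9.36×10⁻⁹)/(0.298) = 2.68×10⁻⁶ J.

2.68×10⁻⁶ J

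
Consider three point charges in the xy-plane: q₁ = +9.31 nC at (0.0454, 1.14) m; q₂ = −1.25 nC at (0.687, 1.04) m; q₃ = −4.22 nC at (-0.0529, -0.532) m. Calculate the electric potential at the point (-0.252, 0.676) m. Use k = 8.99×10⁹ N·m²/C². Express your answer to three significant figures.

110 V

The total potential is the scalar sum of each charge's contribution, V = Σ kqᵢ/rᵢ.
Distances from the field point to each charge: r₁ = 0.551 m, r₂ = 1.01 m, r₃ = 1.22 m.
V = k[(9.31×10⁻⁹)/(0.551) + (-1.25×10⁻⁹)/(1.01) + (-4.22×10⁻⁹)/(1.22)] = 110 V.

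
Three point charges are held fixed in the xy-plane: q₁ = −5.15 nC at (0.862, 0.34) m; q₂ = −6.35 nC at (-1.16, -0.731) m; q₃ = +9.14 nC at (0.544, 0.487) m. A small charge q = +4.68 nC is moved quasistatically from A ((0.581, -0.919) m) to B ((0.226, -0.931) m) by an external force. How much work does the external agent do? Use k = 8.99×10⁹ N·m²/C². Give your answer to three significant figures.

For quasistatic motion the external work equals the change in potential energy: W_ext = qΔV = q(V_B − V_A).
At A: distances to the source charges are 1.29 m, 1.75 m, 1.41 m; V_A = Σ kqᵢ/rᵢ = -10.1 V.
At B: distances to the source charges are 1.42 m, 1.40 m, 1.45 m; V_B = Σ kqᵢ/rᵢ = -16.8 V.
ΔV = V_B − V_A = -6.73 V.
W_ext = qΔV = (4.68×10⁻⁹ C)(-6.73 V) = -3.15×10⁻⁸ J.

-3.15×10⁻⁸ J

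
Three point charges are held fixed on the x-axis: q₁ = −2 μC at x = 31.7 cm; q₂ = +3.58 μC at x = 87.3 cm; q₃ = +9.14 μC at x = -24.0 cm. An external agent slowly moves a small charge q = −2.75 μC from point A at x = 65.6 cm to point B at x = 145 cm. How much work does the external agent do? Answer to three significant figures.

For quasistatic motion the external work equals the change in potential energy: W_ext = qΔV = q(V_B − V_A).
At A: distances to the source charges are 0.339 m, 0.217 m, 0.896 m; V_A = Σ kqᵢ/rᵢ = 1.87×10⁵ V.
At B: distances to the source charges are 1.13 m, 0.577 m, 1.69 m; V_B = Σ kqᵢ/rᵢ = 8.85×10⁴ V.
ΔV = V_B − V_A = -9.85×10⁴ V.
W_ext = qΔV = (-2.75×10⁻⁶ C)(-9.85×10⁴ V) = 0.271 J.

0.271 J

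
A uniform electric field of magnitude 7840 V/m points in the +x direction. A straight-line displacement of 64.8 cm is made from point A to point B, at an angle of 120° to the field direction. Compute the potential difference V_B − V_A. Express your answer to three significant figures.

Only the component of displacement along E changes the potential: ΔV = −E·d·cosθ.
ΔV = −(7840 V/m)(0.648 m)cos120° = 2540 V.

2540 V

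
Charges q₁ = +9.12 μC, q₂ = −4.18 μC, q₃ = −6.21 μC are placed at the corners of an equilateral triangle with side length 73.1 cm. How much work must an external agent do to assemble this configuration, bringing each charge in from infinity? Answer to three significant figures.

The assembly work is the sum of pairwise potential energies, U = Σ_{i<j} kqᵢqⱼ/rᵢⱼ.
All three pair separations equal the side length, 0.731 m.
U = (-0.469) + (-0.697) + (0.319) = -0.846 J.

-0.846 J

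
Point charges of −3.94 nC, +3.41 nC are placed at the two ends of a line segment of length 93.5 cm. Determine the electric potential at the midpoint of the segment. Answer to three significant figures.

-10.2 V

Electric potential is a scalar, so the contributions from each charge add algebraically: V = Σ kqᵢ/rᵢ.
Each charge is 0.468 m from the midpoint.
V = k[(-3.94×10⁻⁹)/(0.468) + (3.41×10⁻⁹)/(0.468)] = -10.2 V.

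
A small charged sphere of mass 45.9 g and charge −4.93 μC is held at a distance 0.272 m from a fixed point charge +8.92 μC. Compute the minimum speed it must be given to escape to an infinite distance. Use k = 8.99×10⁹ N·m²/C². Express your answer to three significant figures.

To just escape, total mechanical energy must reach zero at infinity: ½mv²_min + U = 0, so ½mv²_min = −U = |kQq|/r.
|U| = |kQq|/r = (8.99×10⁹ N·m²/C²)(8.92×10⁻⁶)(4.93×10⁻⁶)/(0.272) = 1.45 J.
v_min = √(2|U|/m) = √(2·1.45/0.0459) = 7.96 m/s.

7.96 m/s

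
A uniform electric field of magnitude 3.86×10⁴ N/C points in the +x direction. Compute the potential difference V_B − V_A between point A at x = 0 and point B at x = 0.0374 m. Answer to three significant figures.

-1440 V

In a uniform field, potential decreases in the direction of E: V_B − V_A = −E·Δx.
V_B − V_A = −(3.86×10⁴ V/m)(0.0374 m) = -1440 V.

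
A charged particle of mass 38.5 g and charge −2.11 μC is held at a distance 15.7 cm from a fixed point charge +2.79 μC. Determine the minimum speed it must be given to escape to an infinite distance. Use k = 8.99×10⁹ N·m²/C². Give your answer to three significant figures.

To just escape, total mechanical energy must reach zero at infinity: ½mv²_min + U = 0, so ½mv²_min = −U = |kQq|/r.
|U| = |kQq|/r = (8.99×10⁹ N·m²/C²)(2.79×10⁻⁶)(2.11×10⁻⁶)/(0.157) = 0.337 J.
v_min = √(2|U|/m) = √(2·0.337/0.0385) = 4.18 m/s.

4.18 m/s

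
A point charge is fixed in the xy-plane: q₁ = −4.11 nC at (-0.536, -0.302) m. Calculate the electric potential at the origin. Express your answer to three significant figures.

-60.1 V

The total potential is the scalar sum of each charge's contribution, V = Σ kqᵢ/rᵢ.
Distances from the field point to each charge: r₁ = 0.615 m.
V = k[(-4.11×10⁻⁹)/(0.615)] = -60.1 V.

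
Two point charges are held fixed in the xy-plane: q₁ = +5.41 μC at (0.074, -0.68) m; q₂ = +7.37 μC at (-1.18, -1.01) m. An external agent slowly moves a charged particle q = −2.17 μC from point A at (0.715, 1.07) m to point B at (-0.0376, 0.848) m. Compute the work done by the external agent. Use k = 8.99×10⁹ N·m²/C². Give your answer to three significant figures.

For quasistatic motion the external work equals the change in potential energy: W_ext = qΔV = q(V_B − V_A).
At A: distances to the source charges are 1.86 m, 2.81 m; V_A = Σ kqᵢ/rᵢ = 4.96×10⁴ V.
At B: distances to the source charges are 1.53 m, 2.18 m; V_B = Σ kqᵢ/rᵢ = 6.21×10⁴ V.
ΔV = V_B − V_A = 1.25×10⁴ V.
W_ext = qΔV = (-2.17×10⁻⁶ C)(1.25×10⁴ V) = -0.0271 J.

-0.0271 J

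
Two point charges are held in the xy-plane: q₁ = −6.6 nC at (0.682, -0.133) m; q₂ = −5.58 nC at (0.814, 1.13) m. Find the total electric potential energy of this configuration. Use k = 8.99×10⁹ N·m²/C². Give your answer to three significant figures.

The work to assemble the configuration equals its total potential energy, U = Σ kqᵢqⱼ/rᵢⱼ over all pairs.
Pair separations: r₁₂ = 1.27 m.
U = (2.61×10⁻⁷) = 2.61×10⁻⁷ J.

2.61×10⁻⁷ J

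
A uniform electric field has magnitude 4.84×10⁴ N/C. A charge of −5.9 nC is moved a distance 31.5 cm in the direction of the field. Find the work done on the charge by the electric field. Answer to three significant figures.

-9.00×10⁻⁵ J

The potential change for a displacement 31.5 cm in the direction of the field is ΔV = −Ed = -1.52×10⁴ V.
W_field = −qΔV = -9.00×10⁻⁵ J.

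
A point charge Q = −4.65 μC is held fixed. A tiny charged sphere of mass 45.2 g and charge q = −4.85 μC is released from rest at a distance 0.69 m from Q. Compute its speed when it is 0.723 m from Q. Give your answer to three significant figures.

0.770 m/s

Only the electrostatic force acts, so mechanical energy is conserved: ½mv² = U₁ − U₂ = kQq(1/r₁ − 1/r₂).
U₁ − U₂ = (8.99×10⁹ N·m²/C²)(-4.65×10⁻⁶ C)(-4.85×10⁻⁶ C)(1/0.690 − 1/0.723) = 0.0134 J.
v = √(2·0.0134/0.0452) = 0.770 m/s.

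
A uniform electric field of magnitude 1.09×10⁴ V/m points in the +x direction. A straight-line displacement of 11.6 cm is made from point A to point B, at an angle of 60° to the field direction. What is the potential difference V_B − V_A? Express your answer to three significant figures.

Only the component of displacement along E changes the potential: ΔV = −E·d·cosθ.
ΔV = −(1.09×10⁴ V/m)(0.116 m)cos60° = -632 V.

-632 V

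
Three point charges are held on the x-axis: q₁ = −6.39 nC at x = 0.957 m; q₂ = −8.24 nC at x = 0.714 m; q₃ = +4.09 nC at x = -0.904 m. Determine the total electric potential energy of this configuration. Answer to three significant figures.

The work to assemble the configuration equals its total potential energy, U = Σ kqᵢqⱼ/rᵢⱼ over all pairs.
Pair separations: r₁₂ = 0.243 m, r₁₃ = 1.86 m, r₂₃ = 1.62 m.
U = (1.95×10⁻⁶) + (-1.26×10⁻⁷) + (-1.87×10⁻⁷) = 1.63×10⁻⁶ J.

1.63×10⁻⁶ J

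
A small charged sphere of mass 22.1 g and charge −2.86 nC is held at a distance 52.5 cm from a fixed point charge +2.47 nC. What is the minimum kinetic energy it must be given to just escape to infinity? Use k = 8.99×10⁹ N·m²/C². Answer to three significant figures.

To just escape, total mechanical energy must reach zero at infinity: ½mv²_min + U = 0, so ½mv²_min = −U = |kQq|/r.
|U| = |kQq|/r = (8.99×10⁹ N·m²/C²)(2.47×10⁻⁹)(2.86×10⁻⁹)/(0.525) = 1.21×10⁻⁷ J.

1.21×10⁻⁷ J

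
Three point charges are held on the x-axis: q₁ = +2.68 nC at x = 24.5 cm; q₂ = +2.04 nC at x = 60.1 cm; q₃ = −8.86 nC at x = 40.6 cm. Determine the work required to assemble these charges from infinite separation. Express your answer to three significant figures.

The work to assemble the configuration equals its total potential energy, U = Σ kqᵢqⱼ/rᵢⱼ over all pairs.
Pair separations: r₁₂ = 0.356 m, r₁₃ = 0.161 m, r₂₃ = 0.195 m.
U = (1.38×10⁻⁷) + (-1.33×10⁻⁶) + (-8.33×10⁻⁷) = -2.02×10⁻⁶ J.

-2.02×10⁻⁶ J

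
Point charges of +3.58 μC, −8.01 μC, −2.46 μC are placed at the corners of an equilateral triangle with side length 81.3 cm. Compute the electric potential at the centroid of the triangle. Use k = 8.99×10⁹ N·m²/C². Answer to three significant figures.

-1.32×10⁵ V

Electric potential is a scalar, so the contributions from each charge add algebraically: V = Σ kqᵢ/rᵢ.
The distance from each vertex to the centroid is a/√3 = 0.469 m.
V = k[(3.58×10⁻⁶)/(0.469) + (-8.01×10⁻⁶)/(0.469) + (-2.46×10⁻⁶)/(0.469)] = -1.32×10⁵ V.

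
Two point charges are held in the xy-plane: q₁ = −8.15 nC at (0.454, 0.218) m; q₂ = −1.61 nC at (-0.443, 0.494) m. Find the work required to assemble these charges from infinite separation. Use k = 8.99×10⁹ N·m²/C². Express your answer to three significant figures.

The assembly work is the sum of pairwise potential energies, U = Σ_{i<j} kqᵢqⱼ/rᵢⱼ.
Pair separations: r₁₂ = 0.939 m.
U = (1.26×10⁻⁷) = 1.26×10⁻⁷ J.

1.26×10⁻⁷ J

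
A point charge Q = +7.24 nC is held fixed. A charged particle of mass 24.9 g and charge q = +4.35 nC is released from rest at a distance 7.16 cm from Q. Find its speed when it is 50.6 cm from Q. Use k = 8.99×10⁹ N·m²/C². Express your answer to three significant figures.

0.0165 m/s

Only the electrostatic force acts, so mechanical energy is conserved: ½mv² = U₁ − U₂ = kQq(1/r₁ − 1/r₂).
U₁ − U₂ = (8.99×10⁹ N·m²/C²)(7.24×10⁻⁹ C)(4.35×10⁻⁹ C)(1/0.0716 − 1/0.506) = 3.39×10⁻⁶ J.
v = √(2·3.39×10⁻⁶/0.0249) = 0.0165 m/s.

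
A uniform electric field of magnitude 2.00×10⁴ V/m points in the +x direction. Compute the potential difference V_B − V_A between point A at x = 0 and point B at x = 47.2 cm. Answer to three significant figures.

In a uniform field, potential decreases in the direction of E: V_B − V_A = −E·Δx.
V_B − V_A = −(2.00×10⁴ V/m)(0.472 m) = -9440 V.

-9440 V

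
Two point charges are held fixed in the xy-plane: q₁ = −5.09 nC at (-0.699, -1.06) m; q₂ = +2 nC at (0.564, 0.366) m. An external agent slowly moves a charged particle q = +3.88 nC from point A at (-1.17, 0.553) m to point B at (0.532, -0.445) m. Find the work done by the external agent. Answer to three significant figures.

2.26×10⁻⁸ J

For quasistatic motion the external work equals the change in potential energy: W_ext = qΔV = q(V_B − V_A).
At A: distances to the source charges are 1.68 m, 1.74 m; V_A = Σ kqᵢ/rᵢ = -16.9 V.
At B: distances to the source charges are 1.38 m, 0.812 m; V_B = Σ kqᵢ/rᵢ = -11.1 V.
ΔV = V_B − V_A = 5.82 V.
W_ext = qΔV = (3.88×10⁻⁹ C)(5.82 V) = 2.26×10⁻⁸ J.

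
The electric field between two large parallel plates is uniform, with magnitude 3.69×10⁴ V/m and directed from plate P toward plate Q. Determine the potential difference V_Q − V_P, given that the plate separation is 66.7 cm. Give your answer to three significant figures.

In a uniform field, potential decreases in the direction of E: ΔV = −E·d for a displacement d parallel to E.
Going from P to Q is a displacement of 66.7 cm along the field, so V_Q − V_P = −Ed = -2.46×10⁴ V.

-2.46×10⁴ V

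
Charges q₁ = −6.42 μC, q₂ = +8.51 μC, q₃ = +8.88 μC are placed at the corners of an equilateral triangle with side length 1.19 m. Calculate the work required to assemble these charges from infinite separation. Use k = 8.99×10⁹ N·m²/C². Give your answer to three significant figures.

-0.273 J

The work to assemble the configuration equals its total potential energy, U = Σ kqᵢqⱼ/rᵢⱼ over all pairs.
All three pair separations equal the side length, 1.19 m.
U = (-0.413) + (-0.431) + (0.571) = -0.273 J.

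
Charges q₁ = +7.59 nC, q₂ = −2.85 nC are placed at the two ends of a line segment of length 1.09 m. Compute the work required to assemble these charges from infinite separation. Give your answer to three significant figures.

-1.78×10⁻⁷ J

The assembly work is the sum of pairwise potential energies, U = Σ_{i<j} kqᵢqⱼ/rᵢⱼ.
The separation is r = 1.09 m.
U = (-1.78×10⁻⁷) = -1.78×10⁻⁷ J.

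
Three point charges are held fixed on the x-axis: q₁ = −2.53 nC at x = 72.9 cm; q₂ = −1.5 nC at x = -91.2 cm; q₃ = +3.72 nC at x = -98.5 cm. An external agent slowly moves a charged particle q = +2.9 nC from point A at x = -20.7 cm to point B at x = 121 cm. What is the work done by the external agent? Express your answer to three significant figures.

For quasistatic motion the external work equals the change in potential energy: W_ext = qΔV = q(V_B − V_A).
At A: distances to the source charges are 0.936 m, 0.705 m, 0.778 m; V_A = Σ kqᵢ/rᵢ = -0.442 V.
At B: distances to the source charges are 0.481 m, 2.12 m, 2.19 m; V_B = Σ kqᵢ/rᵢ = -38.4 V.
ΔV = V_B − V_A = -38.0 V.
W_ext = qΔV = (2.90×10⁻⁹ C)(-38.0 V) = -1.10×10⁻⁷ J.

-1.10×10⁻⁷ J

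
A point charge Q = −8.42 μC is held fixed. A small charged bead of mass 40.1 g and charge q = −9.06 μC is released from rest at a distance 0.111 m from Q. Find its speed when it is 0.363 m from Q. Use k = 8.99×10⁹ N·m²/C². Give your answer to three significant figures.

14.6 m/s

Only the electrostatic force acts, so mechanical energy is conserved: ½mv² = U₁ − U₂ = kQq(1/r₁ − 1/r₂).
U₁ − U₂ = (8.99×10⁹ N·m²/C²)(-8.42×10⁻⁶ C)(-9.06×10⁻⁶ C)(1/0.111 − 1/0.363) = 4.29 J.
v = √(2·4.29/0.0401) = 14.6 m/s.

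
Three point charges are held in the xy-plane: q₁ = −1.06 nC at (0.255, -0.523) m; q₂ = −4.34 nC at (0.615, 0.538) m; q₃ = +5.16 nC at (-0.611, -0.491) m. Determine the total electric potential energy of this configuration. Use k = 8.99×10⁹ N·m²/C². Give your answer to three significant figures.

The work to assemble the configuration equals its total potential energy, U = Σ kqᵢqⱼ/rᵢⱼ over all pairs.
Pair separations: r₁₂ = 1.12 m, r₁₃ = 0.867 m, r₂₃ = 1.60 m.
U = (3.69×10⁻⁸) + (-5.67×10⁻⁸) + (-1.26×10⁻⁷) = -1.46×10⁻⁷ J.

-1.46×10⁻⁷ J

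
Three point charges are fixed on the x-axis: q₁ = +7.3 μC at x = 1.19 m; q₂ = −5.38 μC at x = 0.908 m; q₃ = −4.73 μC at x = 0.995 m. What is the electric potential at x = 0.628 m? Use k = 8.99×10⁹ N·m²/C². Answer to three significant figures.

-1.72×10⁵ V

Electric potential is a scalar, so the contributions from each charge add algebraically: V = Σ kqᵢ/rᵢ.
Distances from the field point to each charge: r₁ = 0.562 m, r₂ = 0.280 m, r₃ = 0.367 m.
V = k[(7.30×10⁻⁶)/(0.562) + (-5.38×10⁻⁶)/(0.280) + (-4.73×10⁻⁶)/(0.367)] = -1.72×10⁵ V.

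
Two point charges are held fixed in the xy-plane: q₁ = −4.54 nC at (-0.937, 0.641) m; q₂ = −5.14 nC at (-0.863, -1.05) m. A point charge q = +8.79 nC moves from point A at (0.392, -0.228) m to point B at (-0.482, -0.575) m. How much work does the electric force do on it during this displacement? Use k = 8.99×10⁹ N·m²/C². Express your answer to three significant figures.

4.47×10⁻⁷ J

The work done by the electric force is W_field = −ΔU = −q(V_B − V_A) = q(V_A − V_B).
At A: distances to the source charges are 1.59 m, 1.50 m; V_A = Σ kqᵢ/rᵢ = -56.5 V.
At B: distances to the source charges are 1.30 m, 0.609 m; V_B = Σ kqᵢ/rᵢ = -107 V.
ΔV = V_B − V_A = -50.8 V.
W_field = −qΔV = −(8.79×10⁻⁹ C)(-50.8 V) = 4.47×10⁻⁷ J.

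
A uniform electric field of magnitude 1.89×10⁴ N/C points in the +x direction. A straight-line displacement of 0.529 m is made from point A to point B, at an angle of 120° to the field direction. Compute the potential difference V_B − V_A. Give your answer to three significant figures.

Only the component of displacement along E changes the potential: ΔV = −E·d·cosθ.
ΔV = −(1.89×10⁴ V/m)(0.529 m)cos120° = 5000 V.

5000 V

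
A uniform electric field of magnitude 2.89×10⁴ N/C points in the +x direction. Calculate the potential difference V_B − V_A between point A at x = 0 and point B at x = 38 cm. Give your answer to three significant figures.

-1.10×10⁴ V

In a uniform field, potential decreases in the direction of E: V_B − V_A = −E·Δx.
V_B − V_A = −(2.89×10⁴ V/m)(0.380 m) = -1.10×10⁴ V.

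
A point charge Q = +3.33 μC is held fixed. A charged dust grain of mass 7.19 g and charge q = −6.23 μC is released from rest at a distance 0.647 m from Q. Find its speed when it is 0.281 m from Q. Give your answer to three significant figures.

10.2 m/s

Only the electrostatic force acts, so mechanical energy is conserved: ½mv² = U₁ − U₂ = kQq(1/r₁ − 1/r₂).
U₁ − U₂ = (8.99×10⁹ N·m²/C²)(3.33×10⁻⁶ C)(-6.23×10⁻⁶ C)(1/0.647 − 1/0.281) = 0.375 J.
v = √(2·0.375/7.19×10⁻³) = 10.2 m/s.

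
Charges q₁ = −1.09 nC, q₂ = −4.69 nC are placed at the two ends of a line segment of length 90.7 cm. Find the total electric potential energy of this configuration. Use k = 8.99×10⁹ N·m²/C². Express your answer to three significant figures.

5.07×10⁻⁸ J

The work to assemble the configuration equals its total potential energy, U = Σ kqᵢqⱼ/rᵢⱼ over all pairs.
The separation is r = 0.907 m.
U = (5.07×10⁻⁸) = 5.07×10⁻⁸ J.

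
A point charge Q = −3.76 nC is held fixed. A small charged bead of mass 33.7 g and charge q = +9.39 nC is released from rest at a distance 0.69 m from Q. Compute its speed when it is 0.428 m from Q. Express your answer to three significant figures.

4.09×10⁻³ m/s

Only the electrostatic force acts, so mechanical energy is conserved: ½mv² = U₁ − U₂ = kQq(1/r₁ − 1/r₂).
U₁ − U₂ = (8.99×10⁹ N·m²/C²)(-3.76×10⁻⁹ C)(9.39×10⁻⁹ C)(1/0.690 − 1/0.428) = 2.82×10⁻⁷ J.
v = √(2·2.82×10⁻⁷/0.0337) = 4.09×10⁻³ m/s.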